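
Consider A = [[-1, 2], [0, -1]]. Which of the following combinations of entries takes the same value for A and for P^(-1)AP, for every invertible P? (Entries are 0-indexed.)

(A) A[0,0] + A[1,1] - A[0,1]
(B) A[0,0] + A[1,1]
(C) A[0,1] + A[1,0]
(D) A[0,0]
B

A[0,0] + A[1,1] is the trace of A. By the cyclic property of the trace, tr(P^(-1)AP) = tr(APP^(-1)) = tr(A), so it is the same for every matrix similar to A.

The other combinations are not similarity invariants. For example, take P = [[1, 1], [1, 2]] (det P = 1), so P^(-1) = [[2, -1], [-1, 1]] and
B = P^(-1)AP = [[3, 8], [-2, -5]].
Evaluating each option on A and on B:
(A) A[0,0] + A[1,1] - A[0,1]: -4 for A, -10 for B -> changes
(B) A[0,0] + A[1,1]: -2 for A, -2 for B -> unchanged
(C) A[0,1] + A[1,0]: 2 for A, 6 for B -> changes
(D) A[0,0]: -1 for A, 3 for B -> changes

Only (B) A[0,0] + A[1,1] = -2 survives (and it does so for every P, not just this one), so it is the invariant.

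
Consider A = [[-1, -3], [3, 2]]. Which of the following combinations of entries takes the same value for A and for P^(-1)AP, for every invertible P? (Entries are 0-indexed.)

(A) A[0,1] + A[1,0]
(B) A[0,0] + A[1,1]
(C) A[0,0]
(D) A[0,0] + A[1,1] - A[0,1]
B

A[0,0] + A[1,1] is the trace of A. By the cyclic property of the trace, tr(P^(-1)AP) = tr(APP^(-1)) = tr(A), so it is the same for every matrix similar to A.

The other combinations are not similarity invariants. For example, take P = [[2, 1], [1, 1]] (det P = 1), so P^(-1) = [[1, -1], [-1, 2]] and
B = P^(-1)AP = [[-13, -9], [21, 14]].
Evaluating each option on A and on B:
(A) A[0,1] + A[1,0]: 0 for A, 12 for B -> changes
(B) A[0,0] + A[1,1]: 1 for A, 1 for B -> unchanged
(C) A[0,0]: -1 for A, -13 for B -> changes
(D) A[0,0] + A[1,1] - A[0,1]: 4 for A, 10 for B -> changes

Only (B) A[0,0] + A[1,1] = 1 survives (and it does so for every P, not just this one), so it is the invariant.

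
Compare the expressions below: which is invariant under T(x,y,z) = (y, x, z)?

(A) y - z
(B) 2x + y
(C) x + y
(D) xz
C

Apply T(x,y,z) = (y, x, z) to each option, i.e. replace (x, y, z) by the transformed coordinates.
Substitute the transformed coordinates into each option and compare with the original:
(A) y - z  ->  (x) - (z) = x - z   [differs from y - z: not invariant]
(B) 2x + y  ->  2(y) + (x) = x + 2y   [differs from 2x + y: not invariant]
(C) x + y  ->  (y) + (x) = x + y   [equals x + y: invariant]
(D) xz  ->  (y)(z) = yz   [differs from xz: not invariant]

Only option (C), x + y, is unchanged by the transformation.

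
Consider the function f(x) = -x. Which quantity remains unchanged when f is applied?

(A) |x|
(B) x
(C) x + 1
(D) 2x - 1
A

For f(x) = -x:
Applying f replaces x by -x. Since |-x| = |x|, the absolute value is unchanged by f, whereas x -> -x, 2x - 1 -> -2x - 1 and x + 1 -> -x + 1 all change.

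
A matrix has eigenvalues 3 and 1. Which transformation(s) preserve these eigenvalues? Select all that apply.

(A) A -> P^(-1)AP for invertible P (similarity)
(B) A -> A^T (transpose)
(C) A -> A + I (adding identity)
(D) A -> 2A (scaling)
A and B

Eigenvalues are preserved by:
1. Similarity transformations: A -> P^(-1)AP (same characteristic polynomial)
2. Transpose: A^T has the same eigenvalues as A

Eigenvalues are NOT preserved by:
- Adding identity: eigenvalues become 3+1, 1+1
- Scaling: eigenvalues become 6, 2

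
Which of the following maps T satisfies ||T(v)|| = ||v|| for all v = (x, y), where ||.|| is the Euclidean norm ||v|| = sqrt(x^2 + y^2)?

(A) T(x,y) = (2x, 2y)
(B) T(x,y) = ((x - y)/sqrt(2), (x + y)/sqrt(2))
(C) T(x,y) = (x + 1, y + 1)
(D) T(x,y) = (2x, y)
B

A transformation preserves a norm if ||T(v)|| = ||v|| for every v; a single vector where the norm changes rules an option out.

(A) T(x,y) = (2x, 2y): v = (1, 0) has norm sqrt((1)^2 + (0)^2) = 1, but T(v) = (2, 0) has norm 2 -- not preserved.
(B) T(x,y) = ((x - y)/sqrt(2), (x + y)/sqrt(2)): preserves the norm -- it is an orthogonal map (a rotation/reflection), and (sqrt(2)(x - y)/2)^2 + (sqrt(2)(x + y)/2)^2 simplifies to x^2 + y^2.
(C) T(x,y) = (x + 1, y + 1): v = (1, 0) has norm sqrt((1)^2 + (0)^2) = 1, but T(v) = (2, 1) has norm sqrt(5) -- not preserved.
(D) T(x,y) = (2x, y): v = (1, 0) has norm sqrt((1)^2 + (0)^2) = 1, but T(v) = (2, 0) has norm 2 -- not preserved.

Therefore the answer is (B).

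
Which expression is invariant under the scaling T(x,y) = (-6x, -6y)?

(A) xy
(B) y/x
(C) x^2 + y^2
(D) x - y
B

Under the uniform scaling T(x,y) = (-6x, -6y):
Substitute the transformed coordinates into each option and compare with the original:
(A) xy  ->  (-6x)(-6y) = 36xy   [differs from xy: not invariant]
(B) y/x  ->  (-6y)/(-6x) = y/x   [equals y/x: invariant]
(C) x^2 + y^2  ->  (-6x)^2 + (-6y)^2 = 36x^2 + 36y^2   [differs from x^2 + y^2: not invariant]
(D) x - y  ->  (-6x) - (-6y) = -6x + 6y   [differs from x - y: not invariant]

Only option (B), y/x, is unchanged by the transformation.
The common factor -6 cancels in a ratio of coordinates, while sums, products and sums of squares pick up factors of -6 or 36.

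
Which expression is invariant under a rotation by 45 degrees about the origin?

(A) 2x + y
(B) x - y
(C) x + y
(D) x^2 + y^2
D

A rotation by 45 degrees sends (x, y) to (sqrt(2)x/2 - sqrt(2)y/2, sqrt(2)x/2 + sqrt(2)y/2).
Substitute the transformed coordinates into each option and compare with the original:
(A) 2x + y  ->  2(sqrt(2)x/2 - sqrt(2)y/2) + (sqrt(2)x/2 + sqrt(2)y/2) = 3sqrt(2)x/2 - sqrt(2)y/2   [differs from 2x + y: not invariant]
(B) x - y  ->  (sqrt(2)x/2 - sqrt(2)y/2) - (sqrt(2)x/2 + sqrt(2)y/2) = -sqrt(2)y   [differs from x - y: not invariant]
(C) x + y  ->  (sqrt(2)x/2 - sqrt(2)y/2) + (sqrt(2)x/2 + sqrt(2)y/2) = sqrt(2)x   [differs from x + y: not invariant]
(D) x^2 + y^2  ->  (sqrt(2)x/2 - sqrt(2)y/2)^2 + (sqrt(2)x/2 + sqrt(2)y/2)^2 = x^2 + y^2   [equals x^2 + y^2: invariant]

Only option (D), x^2 + y^2, is unchanged by the transformation.
Geometrically, x^2 + y^2 is the squared distance from the origin, which every rotation about the origin preserves.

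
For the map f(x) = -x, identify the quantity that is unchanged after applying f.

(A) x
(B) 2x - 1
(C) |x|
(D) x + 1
C

For f(x) = -x:
Applying f replaces x by -x. Since |-x| = |x|, the absolute value is unchanged by f, whereas x -> -x, 2x - 1 -> -2x - 1 and x + 1 -> -x + 1 all change.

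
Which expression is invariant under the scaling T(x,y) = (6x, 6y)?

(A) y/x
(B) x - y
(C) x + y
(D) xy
A

Under the uniform scaling T(x,y) = (6x, 6y):
Substitute the transformed coordinates into each option and compare with the original:
(A) y/x  ->  (6y)/(6x) = y/x   [equals y/x: invariant]
(B) x - y  ->  (6x) - (6y) = 6x - 6y   [differs from x - y: not invariant]
(C) x + y  ->  (6x) + (6y) = 6x + 6y   [differs from x + y: not invariant]
(D) xy  ->  (6x)(6y) = 36xy   [differs from xy: not invariant]

Only option (A), y/x, is unchanged by the transformation.
The common factor 6 cancels in a ratio of coordinates, while sums, products and sums of squares pick up factors of 6 or 36.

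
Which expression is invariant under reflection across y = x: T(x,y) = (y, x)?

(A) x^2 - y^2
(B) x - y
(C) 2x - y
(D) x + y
D

The map is reflection across y = x: T(x,y) = (y, x).
Substitute the transformed coordinates into each option and compare with the original:
(A) x^2 - y^2  ->  (y)^2 - (x)^2 = -x^2 + y^2   [differs from x^2 - y^2: not invariant]
(B) x - y  ->  (y) - (x) = -x + y   [differs from x - y: not invariant]
(C) 2x - y  ->  2(y) - (x) = -x + 2y   [differs from 2x - y: not invariant]
(D) x + y  ->  (y) + (x) = x + y   [equals x + y: invariant]

Only option (D), x + y, is unchanged by the transformation.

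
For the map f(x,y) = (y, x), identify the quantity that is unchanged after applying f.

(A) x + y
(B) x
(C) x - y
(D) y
A

For f(x,y) = (y, x):
After applying f: x' = y, y' = x. So x' + y' = y + x = x + y.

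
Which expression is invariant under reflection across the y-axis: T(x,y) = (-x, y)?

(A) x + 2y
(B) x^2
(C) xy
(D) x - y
B

The map is reflection across the y-axis: T(x,y) = (-x, y).
Substitute the transformed coordinates into each option and compare with the original:
(A) x + 2y  ->  (-x) + 2(y) = -x + 2y   [differs from x + 2y: not invariant]
(B) x^2  ->  (-x)^2 = x^2   [equals x^2: invariant]
(C) xy  ->  (-x)(y) = -xy   [differs from xy: not invariant]
(D) x - y  ->  (-x) - (y) = -x - y   [differs from x - y: not invariant]

Only option (B), x^2, is unchanged by the transformation.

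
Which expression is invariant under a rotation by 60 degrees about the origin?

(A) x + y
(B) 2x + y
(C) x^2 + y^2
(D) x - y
C

A rotation by 60 degrees sends (x, y) to (x/2 - sqrt(3)y/2, sqrt(3)x/2 + y/2).
Substitute the transformed coordinates into each option and compare with the original:
(A) x + y  ->  (x/2 - sqrt(3)y/2) + (sqrt(3)x/2 + y/2) = x/2 + sqrt(3)x/2 - sqrt(3)y/2 + y/2   [differs from x + y: not invariant]
(B) 2x + y  ->  2(x/2 - sqrt(3)y/2) + (sqrt(3)x/2 + y/2) = sqrt(3)x/2 + x - sqrt(3)y + y/2   [differs from 2x + y: not invariant]
(C) x^2 + y^2  ->  (x/2 - sqrt(3)y/2)^2 + (sqrt(3)x/2 + y/2)^2 = x^2 + y^2   [equals x^2 + y^2: invariant]
(D) x - y  ->  (x/2 - sqrt(3)y/2) - (sqrt(3)x/2 + y/2) = -sqrt(3)x/2 + x/2 - sqrt(3)y/2 - y/2   [differs from x - y: not invariant]

Only option (C), x^2 + y^2, is unchanged by the transformation.
Geometrically, x^2 + y^2 is the squared distance from the origin, which every rotation about the origin preserves.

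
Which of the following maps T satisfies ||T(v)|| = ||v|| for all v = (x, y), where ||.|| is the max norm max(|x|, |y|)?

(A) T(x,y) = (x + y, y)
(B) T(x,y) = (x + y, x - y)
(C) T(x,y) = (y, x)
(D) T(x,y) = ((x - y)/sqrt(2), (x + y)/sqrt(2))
C

A transformation preserves a norm if ||T(v)|| = ||v|| for every v; a single vector where the norm changes rules an option out.

(A) T(x,y) = (x + y, y): v = (1, 1) has norm max(|1|, |1|) = 1, but T(v) = (2, 1) has norm 2 -- not preserved.
(B) T(x,y) = (x + y, x - y): v = (1, 1) has norm max(|1|, |1|) = 1, but T(v) = (2, 0) has norm 2 -- not preserved.
(C) T(x,y) = (y, x): preserves the norm -- it only permutes the coordinates and/or flips signs, which leaves max(|x|, |y|) unchanged.
(D) T(x,y) = ((x - y)/sqrt(2), (x + y)/sqrt(2)): v = (1, 0) has norm max(|1|, |0|) = 1, but T(v) = (sqrt(2)/2, sqrt(2)/2) has norm sqrt(2)/2 -- not preserved.

Therefore the answer is (C).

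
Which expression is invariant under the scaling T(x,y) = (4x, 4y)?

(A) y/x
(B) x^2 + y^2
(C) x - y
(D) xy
A

Under the uniform scaling T(x,y) = (4x, 4y):
Substitute the transformed coordinates into each option and compare with the original:
(A) y/x  ->  (4y)/(4x) = y/x   [equals y/x: invariant]
(B) x^2 + y^2  ->  (4x)^2 + (4y)^2 = 16x^2 + 16y^2   [differs from x^2 + y^2: not invariant]
(C) x - y  ->  (4x) - (4y) = 4x - 4y   [differs from x - y: not invariant]
(D) xy  ->  (4x)(4y) = 16xy   [differs from xy: not invariant]

Only option (A), y/x, is unchanged by the transformation.
The common factor 4 cancels in a ratio of coordinates, while sums, products and sums of squares pick up factors of 4 or 16.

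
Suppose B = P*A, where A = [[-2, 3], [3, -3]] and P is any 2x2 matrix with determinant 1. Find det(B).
-3

By the multiplicative property of determinants, det(B) = det(P*A) = det(P) * det(A) = det(A),
so the determinant is invariant under multiplication by any determinant-1 matrix; we just need det(A).

det(A) = (-2)(-3) - (3)(3) = 6 - 9 = -3

Therefore det(B) = 1 * (-3) = -3.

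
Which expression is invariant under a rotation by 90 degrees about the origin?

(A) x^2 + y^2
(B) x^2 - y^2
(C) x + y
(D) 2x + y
A

A rotation by 90 degrees sends (x, y) to (-y, x).
Substitute the transformed coordinates into each option and compare with the original:
(A) x^2 + y^2  ->  (-y)^2 + (x)^2 = x^2 + y^2   [equals x^2 + y^2: invariant]
(B) x^2 - y^2  ->  (-y)^2 - (x)^2 = -x^2 + y^2   [differs from x^2 - y^2: not invariant]
(C) x + y  ->  (-y) + (x) = x - y   [differs from x + y: not invariant]
(D) 2x + y  ->  2(-y) + (x) = x - 2y   [differs from 2x + y: not invariant]

Only option (A), x^2 + y^2, is unchanged by the transformation.
Geometrically, x^2 + y^2 is the squared distance from the origin, which every rotation about the origin preserves.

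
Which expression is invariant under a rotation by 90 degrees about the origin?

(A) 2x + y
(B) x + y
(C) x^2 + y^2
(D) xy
C

A rotation by 90 degrees sends (x, y) to (-y, x).
Substitute the transformed coordinates into each option and compare with the original:
(A) 2x + y  ->  2(-y) + (x) = x - 2y   [differs from 2x + y: not invariant]
(B) x + y  ->  (-y) + (x) = x - y   [differs from x + y: not invariant]
(C) x^2 + y^2  ->  (-y)^2 + (x)^2 = x^2 + y^2   [equals x^2 + y^2: invariant]
(D) xy  ->  (-y)(x) = -xy   [differs from xy: not invariant]

Only option (C), x^2 + y^2, is unchanged by the transformation.
Geometrically, x^2 + y^2 is the squared distance from the origin, which every rotation about the origin preserves.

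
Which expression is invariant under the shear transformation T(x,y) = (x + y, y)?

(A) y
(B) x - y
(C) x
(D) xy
A

Under the shear T(x,y) = (x + y, y):
Substitute the transformed coordinates into each option and compare with the original:
(A) y  ->  (y) = y   [equals y: invariant]
(B) x - y  ->  (x + y) - (y) = x   [differs from x - y: not invariant]
(C) x  ->  (x + y) = x + y   [differs from x: not invariant]
(D) xy  ->  (x + y)(y) = xy + y^2   [differs from xy: not invariant]

Only option (A), y, is unchanged by the transformation.
A horizontal shear moves points parallel to the x-axis, so the y-coordinate (and any function of y alone) is unchanged.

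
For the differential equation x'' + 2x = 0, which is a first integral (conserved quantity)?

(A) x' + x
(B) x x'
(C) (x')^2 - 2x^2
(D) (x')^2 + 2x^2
D

A first integral I satisfies dI/dt = 0 along every solution. Differentiate each option and use the equation of motion:
(A) d/dt[x' + x] = x'' + x' = -2x + x', not identically 0
(B) d/dt[x x'] = (x')^2 + x x'' = (x')^2 - 2x^2, not identically 0
(C) d/dt[(x')^2 - 2x^2] = 2x'x'' - 4x x' = -8x x', not identically 0
(D) d/dt[(x')^2 + 2x^2] = 2x'x'' + 4x x' = 2x'(-2x) + 4x x' = 0

Only (D) has zero time-derivative. So the energy-like quantity (x')^2 + 2x^2 is the first integral.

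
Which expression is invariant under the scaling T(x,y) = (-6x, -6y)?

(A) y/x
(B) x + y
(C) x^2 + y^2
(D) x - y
A

Under the uniform scaling T(x,y) = (-6x, -6y):
Substitute the transformed coordinates into each option and compare with the original:
(A) y/x  ->  (-6y)/(-6x) = y/x   [equals y/x: invariant]
(B) x + y  ->  (-6x) + (-6y) = -6x - 6y   [differs from x + y: not invariant]
(C) x^2 + y^2  ->  (-6x)^2 + (-6y)^2 = 36x^2 + 36y^2   [differs from x^2 + y^2: not invariant]
(D) x - y  ->  (-6x) - (-6y) = -6x + 6y   [differs from x - y: not invariant]

Only option (A), y/x, is unchanged by the transformation.
The common factor -6 cancels in a ratio of coordinates, while sums, products and sums of squares pick up factors of -6 or 36.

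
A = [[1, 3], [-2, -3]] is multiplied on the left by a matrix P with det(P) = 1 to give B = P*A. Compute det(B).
3

By the multiplicative property of determinants, det(B) = det(P*A) = det(P) * det(A) = det(A),
so the determinant is invariant under multiplication by any determinant-1 matrix; we just need det(A).

det(A) = (1)(-3) - (3)(-2) = -3 - (-6) = 3

Therefore det(B) = 1 * 3 = 3.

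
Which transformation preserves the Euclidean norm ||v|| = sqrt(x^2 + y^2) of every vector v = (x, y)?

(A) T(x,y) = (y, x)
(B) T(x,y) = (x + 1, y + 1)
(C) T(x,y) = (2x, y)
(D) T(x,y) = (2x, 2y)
A

A transformation preserves a norm if ||T(v)|| = ||v|| for every v; a single vector where the norm changes rules an option out.

(A) T(x,y) = (y, x): preserves the norm -- it is an orthogonal map (a rotation/reflection), and (y)^2 + (x)^2 simplifies to x^2 + y^2.
(B) T(x,y) = (x + 1, y + 1): v = (1, 0) has norm sqrt((1)^2 + (0)^2) = 1, but T(v) = (2, 1) has norm sqrt(5) -- not preserved.
(C) T(x,y) = (2x, y): v = (1, 0) has norm sqrt((1)^2 + (0)^2) = 1, but T(v) = (2, 0) has norm 2 -- not preserved.
(D) T(x,y) = (2x, 2y): v = (1, 0) has norm sqrt((1)^2 + (0)^2) = 1, but T(v) = (2, 0) has norm 2 -- not preserved.

Therefore the answer is (A).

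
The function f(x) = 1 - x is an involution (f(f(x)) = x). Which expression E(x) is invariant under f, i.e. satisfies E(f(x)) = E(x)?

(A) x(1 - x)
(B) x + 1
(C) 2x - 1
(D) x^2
A

Replace x by f(x) = 1 - x in each option and simplify. As a quick numerical cross-check, also compare E(5) with E(f(5)) = E(-4).

(A) x(1 - x)  ->  (1 - x)(1 - (1 - x)), which simplifies back to x(1 - x); check: E(5) = -20, E(-4) = -20.   [invariant]
(B) x + 1  ->  (1 - x) + 1 = 2 - x; check: E(5) = 6 but E(-4) = -3.   [not invariant]
(C) 2x - 1  ->  2(1 - x) - 1 = 1 - 2x; check: E(5) = 9 but E(-4) = -9.   [not invariant]
(D) x^2  ->  (1 - x)^2 = (x - 1)^2; check: E(5) = 25 but E(-4) = 16.   [not invariant]

Only (A) is unchanged. E is symmetric under swapping x with f(x) = 1 - x, which is exactly what an involution does.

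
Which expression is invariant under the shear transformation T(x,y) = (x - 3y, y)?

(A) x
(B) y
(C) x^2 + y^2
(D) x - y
B

Under the shear T(x,y) = (x - 3y, y):
Substitute the transformed coordinates into each option and compare with the original:
(A) x  ->  (x - 3y) = x - 3y   [differs from x: not invariant]
(B) y  ->  (y) = y   [equals y: invariant]
(C) x^2 + y^2  ->  (x - 3y)^2 + (y)^2 = x^2 - 6xy + 10y^2   [differs from x^2 + y^2: not invariant]
(D) x - y  ->  (x - 3y) - (y) = x - 4y   [differs from x - y: not invariant]

Only option (B), y, is unchanged by the transformation.
A horizontal shear moves points parallel to the x-axis, so the y-coordinate (and any function of y alone) is unchanged.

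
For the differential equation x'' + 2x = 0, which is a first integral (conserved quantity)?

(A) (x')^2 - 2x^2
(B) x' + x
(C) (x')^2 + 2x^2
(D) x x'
C

A first integral I satisfies dI/dt = 0 along every solution. Differentiate each option and use the equation of motion:
(A) d/dt[(x')^2 - 2x^2] = 2x'x'' - 4x x' = -8x x', not identically 0
(B) d/dt[x' + x] = x'' + x' = -2x + x', not identically 0
(C) d/dt[(x')^2 + 2x^2] = 2x'x'' + 4x x' = 2x'(-2x) + 4x x' = 0
(D) d/dt[x x'] = (x')^2 + x x'' = (x')^2 - 2x^2, not identically 0

Only (C) has zero time-derivative. So the energy-like quantity (x')^2 + 2x^2 is the first integral.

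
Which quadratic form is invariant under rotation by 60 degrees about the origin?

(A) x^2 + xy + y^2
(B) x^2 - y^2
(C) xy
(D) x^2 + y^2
D

Rotation by 60 degrees sends (x, y) to (x/2 - sqrt(3)y/2, sqrt(3)x/2 + y/2).
Substitute the transformed coordinates into each option and compare with the original:
(A) x^2 + xy + y^2  ->  (x/2 - sqrt(3)y/2)^2 + (x/2 - sqrt(3)y/2)(sqrt(3)x/2 + y/2) + (sqrt(3)x/2 + y/2)^2 = sqrt(3)x^2/4 + x^2 - xy/2 - sqrt(3)y^2/4 + y^2   [differs from x^2 + xy + y^2: not invariant]
(B) x^2 - y^2  ->  (x/2 - sqrt(3)y/2)^2 - (sqrt(3)x/2 + y/2)^2 = -x^2/2 - sqrt(3)xy + y^2/2   [differs from x^2 - y^2: not invariant]
(C) xy  ->  (x/2 - sqrt(3)y/2)(sqrt(3)x/2 + y/2) = sqrt(3)x^2/4 - xy/2 - sqrt(3)y^2/4   [differs from xy: not invariant]
(D) x^2 + y^2  ->  (x/2 - sqrt(3)y/2)^2 + (sqrt(3)x/2 + y/2)^2 = x^2 + y^2   [equals x^2 + y^2: invariant]

Only option (D), x^2 + y^2, is unchanged by the transformation.
x^2 + y^2 is the squared distance from the origin, which rotations preserve.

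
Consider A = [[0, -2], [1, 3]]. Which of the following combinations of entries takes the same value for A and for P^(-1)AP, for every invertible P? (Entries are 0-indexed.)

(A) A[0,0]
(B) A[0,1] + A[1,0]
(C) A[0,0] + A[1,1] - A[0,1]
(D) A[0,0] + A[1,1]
D

A[0,0] + A[1,1] is the trace of A. By the cyclic property of the trace, tr(P^(-1)AP) = tr(APP^(-1)) = tr(A), so it is the same for every matrix similar to A.

The other combinations are not similarity invariants. For example, take P = [[2, 1], [1, 1]] (det P = 1), so P^(-1) = [[1, -1], [-1, 2]] and
B = P^(-1)AP = [[-7, -6], [12, 10]].
Evaluating each option on A and on B:
(A) A[0,0]: 0 for A, -7 for B -> changes
(B) A[0,1] + A[1,0]: -1 for A, 6 for B -> changes
(C) A[0,0] + A[1,1] - A[0,1]: 5 for A, 9 for B -> changes
(D) A[0,0] + A[1,1]: 3 for A, 3 for B -> unchanged

Only (D) A[0,0] + A[1,1] = 3 survives (and it does so for every P, not just this one), so it is the invariant.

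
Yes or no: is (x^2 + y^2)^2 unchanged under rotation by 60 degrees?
Yes

Applying rotation by 60 degrees: x' = x*cos(60 degrees) - y*sin(60 degrees) = x/2 - sqrt(3)y/2, y' = x*sin(60 degrees) + y*cos(60 degrees) = sqrt(3)x/2 + y/2

Substituting into (x^2 + y^2)^2:
((x/2 - sqrt(3)y/2)^2 + (sqrt(3)x/2 + y/2)^2)^2
= x^4 + 2x^2y^2 + y^4 = (x^2 + y^2)^2

This equals the original expression (x^2 + y^2)^2, so it IS invariant.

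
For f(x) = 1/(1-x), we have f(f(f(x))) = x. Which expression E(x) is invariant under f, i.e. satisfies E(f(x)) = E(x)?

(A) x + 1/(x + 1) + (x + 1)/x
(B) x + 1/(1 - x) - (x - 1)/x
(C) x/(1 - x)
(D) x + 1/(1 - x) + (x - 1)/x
D

Replace x by f(x) = 1/(1 - x) in each option and simplify. As a quick numerical cross-check, also compare E(3) with E(f(3)) = E(-1/2).

(A) x + 1/(x + 1) + (x + 1)/x  ->  (1/(1 - x)) + 1/((1/(1 - x)) + 1) + ((1/(1 - x)) + 1)/(1/(1 - x)) = (-x^3 + 6x^2 - 11x + 7)/(x^2 - 3x + 2); check: E(3) = 55/12 but E(-1/2) = 1/2.   [not invariant]
(B) x + 1/(1 - x) - (x - 1)/x  ->  (1/(1 - x)) + 1/(1 - (1/(1 - x))) - ((1/(1 - x)) - 1)/(1/(1 - x)) = (x^2(1 - x) - x + (x - 1)^2)/(x(x - 1)); check: E(3) = 11/6 but E(-1/2) = -17/6.   [not invariant]
(C) x/(1 - x)  ->  (1/(1 - x))/(1 - (1/(1 - x))) = -1/x; check: E(3) = -3/2 but E(-1/2) = -1/3.   [not invariant]
(D) x + 1/(1 - x) + (x - 1)/x  ->  (1/(1 - x)) + 1/(1 - (1/(1 - x))) + ((1/(1 - x)) - 1)/(1/(1 - x)), which simplifies back to x + 1/(1 - x) + (x - 1)/x; check: E(3) = 19/6, E(-1/2) = 19/6.   [invariant]

Only (D) is unchanged. Indeed f(f(x)) = 1/(1 - 1/(1-x)) = (1-x)/(-x) = (x-1)/x, so E(x) = x + f(x) + f(f(x)) is the sum over the whole 3-cycle; applying f just permutes the three terms cyclically (x -> f(x) -> f(f(x)) -> x), leaving the sum unchanged.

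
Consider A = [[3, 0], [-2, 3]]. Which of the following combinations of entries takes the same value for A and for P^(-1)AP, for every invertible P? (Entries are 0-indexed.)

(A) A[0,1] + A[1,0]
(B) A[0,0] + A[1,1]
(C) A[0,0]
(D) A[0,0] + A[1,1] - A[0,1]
B

A[0,0] + A[1,1] is the trace of A. By the cyclic property of the trace, tr(P^(-1)AP) = tr(APP^(-1)) = tr(A), so it is the same for every matrix similar to A.

The other combinations are not similarity invariants. For example, take P = [[1, 2], [0, 1]] (det P = 1), so P^(-1) = [[1, -2], [0, 1]] and
B = P^(-1)AP = [[7, 8], [-2, -1]].
Evaluating each option on A and on B:
(A) A[0,1] + A[1,0]: -2 for A, 6 for B -> changes
(B) A[0,0] + A[1,1]: 6 for A, 6 for B -> unchanged
(C) A[0,0]: 3 for A, 7 for B -> changes
(D) A[0,0] + A[1,1] - A[0,1]: 6 for A, -2 for B -> changes

Only (B) A[0,0] + A[1,1] = 6 survives (and it does so for every P, not just this one), so it is the invariant.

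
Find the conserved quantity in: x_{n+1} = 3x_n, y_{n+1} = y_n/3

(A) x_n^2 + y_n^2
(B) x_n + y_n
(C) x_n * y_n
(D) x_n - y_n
C

For the recurrence x_{n+1} = 3x_n, y_{n+1} = y_n/3:

x_{n+1} * y_{n+1} = (3x_n) * (y_n/3) = x_n * y_n
The product is conserved.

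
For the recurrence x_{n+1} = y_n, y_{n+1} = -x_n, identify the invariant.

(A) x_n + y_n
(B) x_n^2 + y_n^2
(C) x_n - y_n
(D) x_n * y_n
B

For the recurrence x_{n+1} = y_n, y_{n+1} = -x_n:

x_{n+1}^2 + y_{n+1}^2 = y_n^2 + (-x_n)^2 = x_n^2 + y_n^2
The sum of squares is conserved (like energy in a harmonic oscillator).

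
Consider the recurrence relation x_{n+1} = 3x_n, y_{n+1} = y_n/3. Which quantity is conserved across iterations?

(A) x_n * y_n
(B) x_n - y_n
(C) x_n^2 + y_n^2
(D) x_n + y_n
A

For the recurrence x_{n+1} = 3x_n, y_{n+1} = y_n/3:

x_{n+1} * y_{n+1} = (3x_n) * (y_n/3) = x_n * y_n
The product is conserved.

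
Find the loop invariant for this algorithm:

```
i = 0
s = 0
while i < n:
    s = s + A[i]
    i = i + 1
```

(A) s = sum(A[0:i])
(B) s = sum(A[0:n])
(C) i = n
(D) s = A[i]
A

A loop invariant must hold before the first iteration and be re-established by every execution of the body.

(A) s = sum(A[0:i]): Initially i = 0 and s = 0 = sum of the empty slice A[0:0]. If s = sum(A[0:i]) holds at the top of an iteration, the body sets s to sum(A[0:i]) + A[i] = sum(A[0:i+1]) and then i to i+1, so s = sum(A[0:i]) holds again. At exit i = n, giving s = sum(A[0:n]).

The other options fail:
(B) s = sum(A[0:n]): false before the loop (s = 0, not the full sum) -- it only becomes true at exit.
(C) i = n: false initially (i = 0); it is the exit condition, not an invariant.
(D) s = A[i]: after the first iteration s = A[0] but i = 1, so s = A[i] compares s with the wrong element (and fails in general).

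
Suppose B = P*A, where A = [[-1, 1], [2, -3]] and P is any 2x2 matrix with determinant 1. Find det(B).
1

By the multiplicative property of determinants, det(B) = det(P*A) = det(P) * det(A) = det(A),
so the determinant is invariant under multiplication by any determinant-1 matrix; we just need det(A).

det(A) = (-1)(-3) - (1)(2) = 3 - 2 = 1

Therefore det(B) = 1 * 1 = 1.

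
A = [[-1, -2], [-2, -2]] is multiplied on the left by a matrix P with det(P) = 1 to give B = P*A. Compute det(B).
-2

By the multiplicative property of determinants, det(B) = det(P*A) = det(P) * det(A) = det(A),
so the determinant is invariant under multiplication by any determinant-1 matrix; we just need det(A).

det(A) = (-1)(-2) - (-2)(-2) = 2 - 4 = -2

Therefore det(B) = 1 * (-2) = -2.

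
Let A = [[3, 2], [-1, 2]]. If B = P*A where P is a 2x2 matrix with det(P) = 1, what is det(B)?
8

By the multiplicative property of determinants, det(B) = det(P*A) = det(P) * det(A) = det(A),
so the determinant is invariant under multiplication by any determinant-1 matrix; we just need det(A).

det(A) = (3)(2) - (2)(-1) = 6 - (-2) = 8

Therefore det(B) = 1 * 8 = 8.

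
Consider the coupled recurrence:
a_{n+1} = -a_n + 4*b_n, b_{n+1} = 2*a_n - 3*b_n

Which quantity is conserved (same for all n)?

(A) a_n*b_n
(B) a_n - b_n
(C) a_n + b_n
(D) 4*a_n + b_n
C

Replace a_n by a_{n+1} = -a_n + 4*b_n and b_n by b_{n+1} = 2*a_n - 3*b_n in each option and simplify:
(A) a_n*b_n  ->  (-a_n + 4*b_n)*(2*a_n - 3*b_n) = -2*a_n^2 + 11*a_n*b_n - 12*b_n^2   [not conserved]
(B) a_n - b_n  ->  (-a_n + 4*b_n) - (2*a_n - 3*b_n) = -3*a_n + 7*b_n   [not conserved]
(C) a_n + b_n  ->  (-a_n + 4*b_n) + (2*a_n - 3*b_n) = a_n + b_n   [conserved]
(D) 4*a_n + b_n  ->  4*(-a_n + 4*b_n) + (2*a_n - 3*b_n) = -2*a_n + 13*b_n   [not conserved]

Only (C) a_n + b_n returns to itself after one step, so it is the conserved quantity.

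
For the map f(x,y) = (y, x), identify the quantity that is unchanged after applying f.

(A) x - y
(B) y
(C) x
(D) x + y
D

For f(x,y) = (y, x):
After applying f: x' = y, y' = x. So x' + y' = y + x = x + y.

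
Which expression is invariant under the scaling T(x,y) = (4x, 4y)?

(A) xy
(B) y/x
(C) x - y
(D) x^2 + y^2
B

Under the uniform scaling T(x,y) = (4x, 4y):
Substitute the transformed coordinates into each option and compare with the original:
(A) xy  ->  (4x)(4y) = 16xy   [differs from xy: not invariant]
(B) y/x  ->  (4y)/(4x) = y/x   [equals y/x: invariant]
(C) x - y  ->  (4x) - (4y) = 4x - 4y   [differs from x - y: not invariant]
(D) x^2 + y^2  ->  (4x)^2 + (4y)^2 = 16x^2 + 16y^2   [differs from x^2 + y^2: not invariant]

Only option (B), y/x, is unchanged by the transformation.
The common factor 4 cancels in a ratio of coordinates, while sums, products and sums of squares pick up factors of 4 or 16.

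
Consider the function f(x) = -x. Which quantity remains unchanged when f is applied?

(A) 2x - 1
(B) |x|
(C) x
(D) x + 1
B

For f(x) = -x:
Applying f replaces x by -x. Since |-x| = |x|, the absolute value is unchanged by f, whereas x -> -x, 2x - 1 -> -2x - 1 and x + 1 -> -x + 1 all change.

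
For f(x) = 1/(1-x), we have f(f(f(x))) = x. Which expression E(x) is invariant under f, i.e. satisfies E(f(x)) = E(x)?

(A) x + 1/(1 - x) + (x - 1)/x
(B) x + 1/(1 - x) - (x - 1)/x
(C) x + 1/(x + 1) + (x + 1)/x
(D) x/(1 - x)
A

Replace x by f(x) = 1/(1 - x) in each option and simplify. As a quick numerical cross-check, also compare E(3) with E(f(3)) = E(-1/2).

(A) x + 1/(1 - x) + (x - 1)/x  ->  (1/(1 - x)) + 1/(1 - (1/(1 - x))) + ((1/(1 - x)) - 1)/(1/(1 - x)), which simplifies back to x + 1/(1 - x) + (x - 1)/x; check: E(3) = 19/6, E(-1/2) = 19/6.   [invariant]
(B) x + 1/(1 - x) - (x - 1)/x  ->  (1/(1 - x)) + 1/(1 - (1/(1 - x))) - ((1/(1 - x)) - 1)/(1/(1 - x)) = (x^2(1 - x) - x + (x - 1)^2)/(x(x - 1)); check: E(3) = 11/6 but E(-1/2) = -17/6.   [not invariant]
(C) x + 1/(x + 1) + (x + 1)/x  ->  (1/(1 - x)) + 1/((1/(1 - x)) + 1) + ((1/(1 - x)) + 1)/(1/(1 - x)) = (-x^3 + 6x^2 - 11x + 7)/(x^2 - 3x + 2); check: E(3) = 55/12 but E(-1/2) = 1/2.   [not invariant]
(D) x/(1 - x)  ->  (1/(1 - x))/(1 - (1/(1 - x))) = -1/x; check: E(3) = -3/2 but E(-1/2) = -1/3.   [not invariant]

Only (A) is unchanged. Indeed f(f(x)) = 1/(1 - 1/(1-x)) = (1-x)/(-x) = (x-1)/x, so E(x) = x + f(x) + f(f(x)) is the sum over the whole 3-cycle; applying f just permutes the three terms cyclically (x -> f(x) -> f(f(x)) -> x), leaving the sum unchanged.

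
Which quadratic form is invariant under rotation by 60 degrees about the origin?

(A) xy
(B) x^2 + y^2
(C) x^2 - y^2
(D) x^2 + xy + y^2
B

Rotation by 60 degrees sends (x, y) to (x/2 - sqrt(3)y/2, sqrt(3)x/2 + y/2).
Substitute the transformed coordinates into each option and compare with the original:
(A) xy  ->  (x/2 - sqrt(3)y/2)(sqrt(3)x/2 + y/2) = sqrt(3)x^2/4 - xy/2 - sqrt(3)y^2/4   [differs from xy: not invariant]
(B) x^2 + y^2  ->  (x/2 - sqrt(3)y/2)^2 + (sqrt(3)x/2 + y/2)^2 = x^2 + y^2   [equals x^2 + y^2: invariant]
(C) x^2 - y^2  ->  (x/2 - sqrt(3)y/2)^2 - (sqrt(3)x/2 + y/2)^2 = -x^2/2 - sqrt(3)xy + y^2/2   [differs from x^2 - y^2: not invariant]
(D) x^2 + xy + y^2  ->  (x/2 - sqrt(3)y/2)^2 + (x/2 - sqrt(3)y/2)(sqrt(3)x/2 + y/2) + (sqrt(3)x/2 + y/2)^2 = sqrt(3)x^2/4 + x^2 - xy/2 - sqrt(3)y^2/4 + y^2   [differs from x^2 + xy + y^2: not invariant]

Only option (B), x^2 + y^2, is unchanged by the transformation.
x^2 + y^2 is the squared distance from the origin, which rotations preserve.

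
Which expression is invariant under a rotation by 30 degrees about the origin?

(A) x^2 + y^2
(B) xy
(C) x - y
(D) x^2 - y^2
A

A rotation by 30 degrees sends (x, y) to (sqrt(3)x/2 - y/2, x/2 + sqrt(3)y/2).
Substitute the transformed coordinates into each option and compare with the original:
(A) x^2 + y^2  ->  (sqrt(3)x/2 - y/2)^2 + (x/2 + sqrt(3)y/2)^2 = x^2 + y^2   [equals x^2 + y^2: invariant]
(B) xy  ->  (sqrt(3)x/2 - y/2)(x/2 + sqrt(3)y/2) = sqrt(3)x^2/4 + xy/2 - sqrt(3)y^2/4   [differs from xy: not invariant]
(C) x - y  ->  (sqrt(3)x/2 - y/2) - (x/2 + sqrt(3)y/2) = -x/2 + sqrt(3)x/2 - sqrt(3)y/2 - y/2   [differs from x - y: not invariant]
(D) x^2 - y^2  ->  (sqrt(3)x/2 - y/2)^2 - (x/2 + sqrt(3)y/2)^2 = x^2/2 - sqrt(3)xy - y^2/2   [differs from x^2 - y^2: not invariant]

Only option (A), x^2 + y^2, is unchanged by the transformation.
Geometrically, x^2 + y^2 is the squared distance from the origin, which every rotation about the origin preserves.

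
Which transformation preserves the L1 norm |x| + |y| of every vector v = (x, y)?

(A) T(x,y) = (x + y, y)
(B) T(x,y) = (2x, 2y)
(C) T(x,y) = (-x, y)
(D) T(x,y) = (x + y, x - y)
C

A transformation preserves a norm if ||T(v)|| = ||v|| for every v; a single vector where the norm changes rules an option out.

(A) T(x,y) = (x + y, y): v = (0, 1) has norm |0| + |1| = 1, but T(v) = (1, 1) has norm 2 -- not preserved.
(B) T(x,y) = (2x, 2y): v = (1, 0) has norm |1| + |0| = 1, but T(v) = (2, 0) has norm 2 -- not preserved.
(C) T(x,y) = (-x, y): preserves the norm -- it only permutes the coordinates and/or flips signs, which leaves |x| + |y| unchanged.
(D) T(x,y) = (x + y, x - y): v = (1, 0) has norm |1| + |0| = 1, but T(v) = (1, 1) has norm 2 -- not preserved.

Therefore the answer is (C).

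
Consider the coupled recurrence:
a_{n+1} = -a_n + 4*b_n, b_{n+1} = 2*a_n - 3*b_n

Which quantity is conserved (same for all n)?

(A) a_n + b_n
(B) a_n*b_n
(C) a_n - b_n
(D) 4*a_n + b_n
A

Replace a_n by a_{n+1} = -a_n + 4*b_n and b_n by b_{n+1} = 2*a_n - 3*b_n in each option and simplify:
(A) a_n + b_n  ->  (-a_n + 4*b_n) + (2*a_n - 3*b_n) = a_n + b_n   [conserved]
(B) a_n*b_n  ->  (-a_n + 4*b_n)*(2*a_n - 3*b_n) = -2*a_n^2 + 11*a_n*b_n - 12*b_n^2   [not conserved]
(C) a_n - b_n  ->  (-a_n + 4*b_n) - (2*a_n - 3*b_n) = -3*a_n + 7*b_n   [not conserved]
(D) 4*a_n + b_n  ->  4*(-a_n + 4*b_n) + (2*a_n - 3*b_n) = -2*a_n + 13*b_n   [not conserved]

Only (A) a_n + b_n returns to itself after one step, so it is the conserved quantity.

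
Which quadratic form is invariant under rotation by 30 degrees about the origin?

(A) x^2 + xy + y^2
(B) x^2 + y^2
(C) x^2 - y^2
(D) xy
B

Rotation by 30 degrees sends (x, y) to (sqrt(3)x/2 - y/2, x/2 + sqrt(3)y/2).
Substitute the transformed coordinates into each option and compare with the original:
(A) x^2 + xy + y^2  ->  (sqrt(3)x/2 - y/2)^2 + (sqrt(3)x/2 - y/2)(x/2 + sqrt(3)y/2) + (x/2 + sqrt(3)y/2)^2 = sqrt(3)x^2/4 + x^2 + xy/2 - sqrt(3)y^2/4 + y^2   [differs from x^2 + xy + y^2: not invariant]
(B) x^2 + y^2  ->  (sqrt(3)x/2 - y/2)^2 + (x/2 + sqrt(3)y/2)^2 = x^2 + y^2   [equals x^2 + y^2: invariant]
(C) x^2 - y^2  ->  (sqrt(3)x/2 - y/2)^2 - (x/2 + sqrt(3)y/2)^2 = x^2/2 - sqrt(3)xy - y^2/2   [differs from x^2 - y^2: not invariant]
(D) xy  ->  (sqrt(3)x/2 - y/2)(x/2 + sqrt(3)y/2) = sqrt(3)x^2/4 + xy/2 - sqrt(3)y^2/4   [differs from xy: not invariant]

Only option (B), x^2 + y^2, is unchanged by the transformation.
x^2 + y^2 is the squared distance from the origin, which rotations preserve.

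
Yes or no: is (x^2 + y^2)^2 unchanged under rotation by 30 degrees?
Yes

Applying rotation by 30 degrees: x' = x*cos(30 degrees) - y*sin(30 degrees) = sqrt(3)x/2 - y/2, y' = x*sin(30 degrees) + y*cos(30 degrees) = x/2 + sqrt(3)y/2

Substituting into (x^2 + y^2)^2:
((sqrt(3)x/2 - y/2)^2 + (x/2 + sqrt(3)y/2)^2)^2
= x^4 + 2x^2y^2 + y^4 = (x^2 + y^2)^2

This equals the original expression (x^2 + y^2)^2, so it IS invariant.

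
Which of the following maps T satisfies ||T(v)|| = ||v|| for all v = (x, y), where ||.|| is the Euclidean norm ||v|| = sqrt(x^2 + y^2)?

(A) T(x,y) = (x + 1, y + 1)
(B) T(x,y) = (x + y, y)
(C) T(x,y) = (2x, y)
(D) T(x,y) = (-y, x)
D

A transformation preserves a norm if ||T(v)|| = ||v|| for every v; a single vector where the norm changes rules an option out.

(A) T(x,y) = (x + 1, y + 1): v = (1, 0) has norm sqrt((1)^2 + (0)^2) = 1, but T(v) = (2, 1) has norm sqrt(5) -- not preserved.
(B) T(x,y) = (x + y, y): v = (0, 1) has norm sqrt((0)^2 + (1)^2) = 1, but T(v) = (1, 1) has norm sqrt(2) -- not preserved.
(C) T(x,y) = (2x, y): v = (1, 0) has norm sqrt((1)^2 + (0)^2) = 1, but T(v) = (2, 0) has norm 2 -- not preserved.
(D) T(x,y) = (-y, x): preserves the norm -- it is an orthogonal map (a rotation/reflection), and (-y)^2 + (x)^2 simplifies to x^2 + y^2.

Therefore the answer is (D).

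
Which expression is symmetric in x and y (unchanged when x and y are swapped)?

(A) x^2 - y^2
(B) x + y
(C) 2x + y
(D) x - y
B

A symmetric expression is unchanged when the variables are permuted; here the transformation to test is the swap (x, y) -> (y, x).
Substitute the transformed coordinates into each option and compare with the original:
(A) x^2 - y^2  ->  (y)^2 - (x)^2 = -x^2 + y^2   [differs from x^2 - y^2: not invariant]
(B) x + y  ->  (y) + (x) = x + y   [equals x + y: invariant]
(C) 2x + y  ->  2(y) + (x) = x + 2y   [differs from 2x + y: not invariant]
(D) x - y  ->  (y) - (x) = -x + y   [differs from x - y: not invariant]

Only option (B), x + y, is unchanged by the transformation.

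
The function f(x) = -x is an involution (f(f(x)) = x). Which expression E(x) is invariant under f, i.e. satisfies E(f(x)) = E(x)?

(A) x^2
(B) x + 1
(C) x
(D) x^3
A

Replace x by f(x) = -x in each option and simplify. As a quick numerical cross-check, also compare E(3) with E(f(3)) = E(-3).

(A) x^2  ->  (-x)^2, which simplifies back to x^2; check: E(3) = 9, E(-3) = 9.   [invariant]
(B) x + 1  ->  (-x) + 1 = 1 - x; check: E(3) = 4 but E(-3) = -2.   [not invariant]
(C) x  ->  (-x) = -x; check: E(3) = 3 but E(-3) = -3.   [not invariant]
(D) x^3  ->  (-x)^3 = -x^3; check: E(3) = 27 but E(-3) = -27.   [not invariant]

Only (A) is unchanged. E is symmetric under swapping x with f(x) = -x, which is exactly what an involution does.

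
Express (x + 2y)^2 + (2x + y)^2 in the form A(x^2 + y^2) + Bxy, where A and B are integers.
5(x^2 + y^2) + 8xy

Expanding: (x + 2y)^2 = x^2 + 4xy + 4y^2
(2x + y)^2 = 4x^2 + 4xy + y^2
Sum = (1+4)(x^2+y^2) + 8xy = 5(x^2 + y^2) + 8xy
This is symmetric in x and y.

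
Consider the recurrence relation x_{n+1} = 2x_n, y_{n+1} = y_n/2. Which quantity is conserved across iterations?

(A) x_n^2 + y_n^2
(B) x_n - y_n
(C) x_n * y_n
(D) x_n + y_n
C

For the recurrence x_{n+1} = 2x_n, y_{n+1} = y_n/2:

x_{n+1} * y_{n+1} = (2x_n) * (y_n/2) = x_n * y_n
The product is conserved.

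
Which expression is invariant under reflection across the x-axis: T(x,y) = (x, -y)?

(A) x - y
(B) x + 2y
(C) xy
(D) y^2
D

The map is reflection across the x-axis: T(x,y) = (x, -y).
Substitute the transformed coordinates into each option and compare with the original:
(A) x - y  ->  (x) - (-y) = x + y   [differs from x - y: not invariant]
(B) x + 2y  ->  (x) + 2(-y) = x - 2y   [differs from x + 2y: not invariant]
(C) xy  ->  (x)(-y) = -xy   [differs from xy: not invariant]
(D) y^2  ->  (-y)^2 = y^2   [equals y^2: invariant]

Only option (D), y^2, is unchanged by the transformation.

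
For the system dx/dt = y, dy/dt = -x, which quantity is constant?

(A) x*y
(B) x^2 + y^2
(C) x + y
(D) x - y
B

A first integral I satisfies dI/dt = 0 along every solution. Differentiate each option and use the equation of motion:
(A) d/dt[x*y] = (dx/dt)y + x(dy/dt) = y^2 - x^2, not identically 0
(B) d/dt[x^2 + y^2] = 2x*dx/dt + 2y*dy/dt = 2x*y + 2y*(-x) = 0
(C) d/dt[x + y] = y + (-x) = y - x, not identically 0
(D) d/dt[x - y] = y - (-x) = x + y, not identically 0

Only (B) has zero time-derivative. So x^2 + y^2 (the squared radius; trajectories are circles) is the conserved quantity.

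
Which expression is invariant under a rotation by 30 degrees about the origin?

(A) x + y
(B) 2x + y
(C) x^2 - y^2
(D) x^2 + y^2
D

A rotation by 30 degrees sends (x, y) to (sqrt(3)x/2 - y/2, x/2 + sqrt(3)y/2).
Substitute the transformed coordinates into each option and compare with the original:
(A) x + y  ->  (sqrt(3)x/2 - y/2) + (x/2 + sqrt(3)y/2) = x/2 + sqrt(3)x/2 - y/2 + sqrt(3)y/2   [differs from x + y: not invariant]
(B) 2x + y  ->  2(sqrt(3)x/2 - y/2) + (x/2 + sqrt(3)y/2) = x/2 + sqrt(3)x - y + sqrt(3)y/2   [differs from 2x + y: not invariant]
(C) x^2 - y^2  ->  (sqrt(3)x/2 - y/2)^2 - (x/2 + sqrt(3)y/2)^2 = x^2/2 - sqrt(3)xy - y^2/2   [differs from x^2 - y^2: not invariant]
(D) x^2 + y^2  ->  (sqrt(3)x/2 - y/2)^2 + (x/2 + sqrt(3)y/2)^2 = x^2 + y^2   [equals x^2 + y^2: invariant]

Only option (D), x^2 + y^2, is unchanged by the transformation.
Geometrically, x^2 + y^2 is the squared distance from the origin, which every rotation about the origin preserves.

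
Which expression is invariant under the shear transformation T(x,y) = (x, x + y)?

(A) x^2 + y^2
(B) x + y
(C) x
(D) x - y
C

Under the shear T(x,y) = (x, x + y):
Substitute the transformed coordinates into each option and compare with the original:
(A) x^2 + y^2  ->  (x)^2 + (x + y)^2 = 2x^2 + 2xy + y^2   [differs from x^2 + y^2: not invariant]
(B) x + y  ->  (x) + (x + y) = 2x + y   [differs from x + y: not invariant]
(C) x  ->  (x) = x   [equals x: invariant]
(D) x - y  ->  (x) - (x + y) = -y   [differs from x - y: not invariant]

Only option (C), x, is unchanged by the transformation.
A vertical shear moves points parallel to the y-axis, so the x-coordinate (and any function of x alone) is unchanged.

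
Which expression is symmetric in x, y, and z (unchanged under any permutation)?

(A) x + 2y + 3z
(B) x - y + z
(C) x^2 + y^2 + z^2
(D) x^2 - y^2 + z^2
C

A symmetric expression is unchanged when the variables are permuted; here the transformation to test is the swap (x, y) -> (y, x).
A symmetric expression must survive every permutation; the single swap x <-> y already eliminates the distractors, and the keyed expression is also unchanged by x <-> z and y <-> z (each variable enters it in exactly the same way).
Substitute the transformed coordinates into each option and compare with the original:
(A) x + 2y + 3z  ->  (y) + 2(x) + 3z = 2x + y + 3z   [differs from x + 2y + 3z: not invariant]
(B) x - y + z  ->  (y) - (x) + z = -x + y + z   [differs from x - y + z: not invariant]
(C) x^2 + y^2 + z^2  ->  (y)^2 + (x)^2 + z^2 = x^2 + y^2 + z^2   [equals x^2 + y^2 + z^2: invariant]
(D) x^2 - y^2 + z^2  ->  (y)^2 - (x)^2 + z^2 = -x^2 + y^2 + z^2   [differs from x^2 - y^2 + z^2: not invariant]

Only option (C), x^2 + y^2 + z^2, is unchanged by the transformation.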